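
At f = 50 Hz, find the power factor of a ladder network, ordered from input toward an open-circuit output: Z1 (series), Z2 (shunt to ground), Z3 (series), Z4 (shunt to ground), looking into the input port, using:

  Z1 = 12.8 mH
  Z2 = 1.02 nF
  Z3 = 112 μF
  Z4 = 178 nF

Step 1 — Angular frequency: ω = 2π·f = 2π·50 = 314.2 rad/s.
Step 2 — Component impedances:
  Z1: Z = jωL = j·314.2·0.0128 = 0 + j4.021 Ω
  Z2: Z = 1/(jωC) = -j/(ω·C) = 0 - j3.121e+06 Ω
  Z3: Z = 1/(jωC) = -j/(ω·C) = 0 - j28.42 Ω
  Z4: Z = 1/(jωC) = -j/(ω·C) = 0 - j1.788e+04 Ω
Step 3 — Ladder network (open output): work backward from the far end, alternating series and parallel combinations. Z_in = 0 - j1.78e+04 Ω = 1.78e+04∠-90.0° Ω.
Step 4 — Power factor: PF = cos(φ) = Re(Z)/|Z| = 0/1.78e+04 = 0.
Step 5 — Type: Im(Z) = -1.78e+04 ⇒ leading (phase φ = -90.0°).

PF = 0 (leading, φ = -90.0°)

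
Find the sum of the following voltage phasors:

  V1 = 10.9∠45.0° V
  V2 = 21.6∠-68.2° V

Step 1 — Convert each phasor to rectangular form:
  V1 = 10.9·(cos(45.0°) + j·sin(45.0°)) = 7.707 + j7.707 V
  V2 = 21.6·(cos(-68.2°) + j·sin(-68.2°)) = 8.022 - j20.06 V
Step 2 — Sum components: V_total = 15.73 - j12.35 V.
Step 3 — Convert to polar: |V_total| = 20 V, ∠V_total = -38.1°.

V_total = 20∠-38.1° V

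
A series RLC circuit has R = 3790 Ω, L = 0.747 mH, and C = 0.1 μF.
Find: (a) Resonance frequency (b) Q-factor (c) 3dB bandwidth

Step 1 — Resonance: ω₀ = 1/√(LC) = 1/√(0.000747·1e-07) = 1.157e+05 rad/s.
Step 2 — f₀ = ω₀/(2π) = 1.841e+04 Hz.
Step 3 — Series Q: Q = ω₀L/R = 1.157e+05·0.000747/3790 = 0.0228.
Step 4 — Bandwidth: Δω = ω₀/Q = 5.074e+06 rad/s; BW = Δω/(2π) = 8.075e+05 Hz.

(a) f₀ = 1.841e+04 Hz  (b) Q = 0.0228  (c) BW = 8.075e+05 Hz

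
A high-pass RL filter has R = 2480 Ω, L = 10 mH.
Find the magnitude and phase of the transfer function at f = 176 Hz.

Step 1 — Angular frequency: ω = 2π·176 = 1106 rad/s.
Step 2 — Transfer function: H(jω) = jωL/(R + jωL).
Step 3 — Numerator jωL = j·11.06; denominator R + jωL = 2480 + j11.06.
Step 4 — H = 1.988e-05 + j0.004459.
Step 5 — Magnitude: |H| = 0.004459 (-47.0 dB); phase: φ = 89.7°.

|H| = 0.004459 (-47.0 dB), φ = 89.7°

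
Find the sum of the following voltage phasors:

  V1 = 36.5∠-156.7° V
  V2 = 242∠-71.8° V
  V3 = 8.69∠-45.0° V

Step 1 — Convert each phasor to rectangular form:
  V1 = 36.5·(cos(-156.7°) + j·sin(-156.7°)) = -33.52 - j14.44 V
  V2 = 242·(cos(-71.8°) + j·sin(-71.8°)) = 75.59 - j229.9 V
  V3 = 8.69·(cos(-45.0°) + j·sin(-45.0°)) = 6.145 - j6.145 V
Step 2 — Sum components: V_total = 48.21 - j250.5 V.
Step 3 — Convert to polar: |V_total| = 255.1 V, ∠V_total = -79.1°.

V_total = 255.1∠-79.1° V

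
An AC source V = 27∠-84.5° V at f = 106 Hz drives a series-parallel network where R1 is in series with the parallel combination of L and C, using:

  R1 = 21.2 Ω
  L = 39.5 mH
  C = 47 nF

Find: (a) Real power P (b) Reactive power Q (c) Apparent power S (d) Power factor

Step 1 — Angular frequency: ω = 2π·f = 2π·106 = 666 rad/s.
Step 2 — Component impedances:
  R1: Z = R = 21.2 Ω
  L: Z = jωL = j·666·0.0395 = 0 + j26.31 Ω
  C: Z = 1/(jωC) = -j/(ω·C) = 0 - j3.195e+04 Ω
Step 3 — Parallel branch: L || C = 1/(1/L + 1/C) = 0 + j26.33 Ω.
Step 4 — Series with R1: Z_total = R1 + (L || C) = 21.2 + j26.33 Ω = 33.8∠51.2° Ω.
Step 5 — Source phasor: V = 27∠-84.5° V = 2.588 - j26.88 V.
Step 6 — Current: I = V / Z = -0.5713 - j0.5583 A = 0.7987∠-135.7° A.
Step 7 — Complex power: S = V·I* = 13.53 + j16.8 VA.
Step 8 — Real power: P = Re(S) = 13.53 W.
Step 9 — Reactive power: Q = Im(S) = 16.8 VAR.
Step 10 — Apparent power: |S| = 21.57 VA.
Step 11 — Power factor: PF = P/|S| = 0.6272 (lagging).

(a) P = 13.53 W  (b) Q = 16.8 VAR  (c) S = 21.57 VA  (d) PF = 0.6272 (lagging)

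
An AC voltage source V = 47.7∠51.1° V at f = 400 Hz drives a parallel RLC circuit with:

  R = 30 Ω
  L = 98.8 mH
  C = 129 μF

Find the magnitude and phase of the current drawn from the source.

Step 1 — Angular frequency: ω = 2π·f = 2π·400 = 2513 rad/s.
Step 2 — Component impedances:
  R: Z = R = 30 Ω
  L: Z = jωL = j·2513·0.0988 = 0 + j248.3 Ω
  C: Z = 1/(jωC) = -j/(ω·C) = 0 - j3.084 Ω
Step 3 — Parallel combination: 1/Z_total = 1/R + 1/L + 1/C; Z_total = 0.3217 - j3.09 Ω = 3.106∠-84.1° Ω.
Step 4 — Source phasor: V = 47.7∠51.1° V = 29.95 + j37.12 V.
Step 5 — Ohm's law: I = V / Z_total = (29.95 + j37.12) / (0.3217 - j3.09) = -10.89 + j10.83 A.
Step 6 — Convert to polar: |I| = 15.36 A, ∠I = 135.2°.

I = 15.36∠135.2° A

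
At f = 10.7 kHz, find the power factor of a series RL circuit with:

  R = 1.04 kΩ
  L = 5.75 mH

Step 1 — Angular frequency: ω = 2π·f = 2π·1.07e+04 = 6.723e+04 rad/s.
Step 2 — Component impedances:
  R: Z = R = 1040 Ω
  L: Z = jωL = j·6.723e+04·0.00575 = 0 + j386.6 Ω
Step 3 — Series combination: Z_total = R + L = 1040 + j386.6 Ω = 1110∠20.4° Ω.
Step 4 — Power factor: PF = cos(φ) = Re(Z)/|Z| = 1040/1109.52 = 0.9373.
Step 5 — Type: Im(Z) = 386.6 ⇒ lagging (phase φ = 20.4°).

PF = 0.9373 (lagging, φ = 20.4°)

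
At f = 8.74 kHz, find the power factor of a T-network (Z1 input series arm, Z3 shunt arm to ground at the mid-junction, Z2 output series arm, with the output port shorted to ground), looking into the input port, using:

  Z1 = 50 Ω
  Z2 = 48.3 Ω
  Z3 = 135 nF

Step 1 — Angular frequency: ω = 2π·f = 2π·8740 = 5.492e+04 rad/s.
Step 2 — Component impedances:
  Z1: Z = R = 50 Ω
  Z2: Z = R = 48.3 Ω
  Z3: Z = 1/(jωC) = -j/(ω·C) = 0 - j134.9 Ω
Step 3 — With the output port shorted to ground, the output series arm Z2 runs from the junction to ground; the shunt arm Z3 also runs from the junction to ground. They appear in parallel: Z3 || Z2 = 42.81 - j15.33 Ω.
Step 4 — Series with input arm Z1: Z_in = Z1 + (Z3 || Z2) = 92.81 - j15.33 Ω = 94.07∠-9.4° Ω.
Step 5 — Power factor: PF = cos(φ) = Re(Z)/|Z| = 92.81/94.07 = 0.9866.
Step 6 — Type: Im(Z) = -15.33 ⇒ leading (phase φ = -9.4°).

PF = 0.9866 (leading, φ = -9.4°)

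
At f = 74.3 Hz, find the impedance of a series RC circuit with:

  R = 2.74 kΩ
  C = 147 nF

Step 1 — Angular frequency: ω = 2π·f = 2π·74.3 = 466.8 rad/s.
Step 2 — Component impedances:
  R: Z = R = 2740 Ω
  C: Z = 1/(jωC) = -j/(ω·C) = 0 - j1.457e+04 Ω
Step 3 — Series combination: Z_total = R + C = 2740 - j1.457e+04 Ω = 1.483e+04∠-79.4° Ω.

Z = 2740 - j1.457e+04 Ω = 1.483e+04∠-79.4° Ω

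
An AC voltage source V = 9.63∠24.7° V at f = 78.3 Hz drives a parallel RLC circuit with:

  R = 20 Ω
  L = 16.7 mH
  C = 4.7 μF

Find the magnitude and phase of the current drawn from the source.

Step 1 — Angular frequency: ω = 2π·f = 2π·78.3 = 492 rad/s.
Step 2 — Component impedances:
  R: Z = R = 20 Ω
  L: Z = jωL = j·492·0.0167 = 0 + j8.216 Ω
  C: Z = 1/(jωC) = -j/(ω·C) = 0 - j432.5 Ω
Step 3 — Parallel combination: 1/Z_total = 1/R + 1/L + 1/C; Z_total = 2.984 + j7.126 Ω = 7.725∠67.3° Ω.
Step 4 — Source phasor: V = 9.63∠24.7° V = 8.749 + j4.024 V.
Step 5 — Ohm's law: I = V / Z_total = (8.749 + j4.024) / (2.984 + j7.126) = 0.9179 - j0.8434 A.
Step 6 — Convert to polar: |I| = 1.247 A, ∠I = -42.6°.

I = 1.247∠-42.6° A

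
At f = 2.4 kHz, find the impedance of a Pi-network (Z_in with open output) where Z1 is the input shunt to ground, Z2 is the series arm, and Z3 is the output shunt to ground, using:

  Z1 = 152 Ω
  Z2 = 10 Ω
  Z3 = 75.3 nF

Step 1 — Angular frequency: ω = 2π·f = 2π·2400 = 1.508e+04 rad/s.
Step 2 — Component impedances:
  Z1: Z = R = 152 Ω
  Z2: Z = R = 10 Ω
  Z3: Z = 1/(jωC) = -j/(ω·C) = 0 - j880.7 Ω
Step 3 — With open output, the series arm Z2 and the output shunt Z3 appear in series to ground: Z2 + Z3 = 10 - j880.7 Ω.
Step 4 — Parallel with input shunt Z1: Z_in = Z1 || (Z2 + Z3) = 147.3 - j25.38 Ω = 149.5∠-9.8° Ω.

Z = 147.3 - j25.38 Ω = 149.5∠-9.8° Ω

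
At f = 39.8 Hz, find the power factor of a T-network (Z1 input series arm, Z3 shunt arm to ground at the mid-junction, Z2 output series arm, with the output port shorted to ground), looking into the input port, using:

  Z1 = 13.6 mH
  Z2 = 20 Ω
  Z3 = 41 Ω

Step 1 — Angular frequency: ω = 2π·f = 2π·39.8 = 250.1 rad/s.
Step 2 — Component impedances:
  Z1: Z = jωL = j·250.1·0.0136 = 0 + j3.401 Ω
  Z2: Z = R = 20 Ω
  Z3: Z = R = 41 Ω
Step 3 — With the output port shorted to ground, the output series arm Z2 runs from the junction to ground; the shunt arm Z3 also runs from the junction to ground. They appear in parallel: Z3 || Z2 = 13.44 Ω.
Step 4 — Series with input arm Z1: Z_in = Z1 + (Z3 || Z2) = 13.44 + j3.401 Ω = 13.87∠14.2° Ω.
Step 5 — Power factor: PF = cos(φ) = Re(Z)/|Z| = 13.443/13.866 = 0.9695.
Step 6 — Type: Im(Z) = 3.401 ⇒ lagging (phase φ = 14.2°).

PF = 0.9695 (lagging, φ = 14.2°)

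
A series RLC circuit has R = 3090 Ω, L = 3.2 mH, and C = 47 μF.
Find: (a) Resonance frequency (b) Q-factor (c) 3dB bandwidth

Step 1 — Resonance: ω₀ = 1/√(LC) = 1/√(0.0032·4.7e-05) = 2579 rad/s.
Step 2 — f₀ = ω₀/(2π) = 410.4 Hz.
Step 3 — Series Q: Q = ω₀L/R = 2579·0.0032/3090 = 0.00267.
Step 4 — Bandwidth: Δω = ω₀/Q = 9.656e+05 rad/s; BW = Δω/(2π) = 1.537e+05 Hz.

(a) f₀ = 410.4 Hz  (b) Q = 0.00267  (c) BW = 1.537e+05 Hz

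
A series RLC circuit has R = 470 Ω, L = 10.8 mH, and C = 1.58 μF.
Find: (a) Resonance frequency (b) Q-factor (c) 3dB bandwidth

Step 1 — Resonance: ω₀ = 1/√(LC) = 1/√(0.0108·1.58e-06) = 7655 rad/s.
Step 2 — f₀ = ω₀/(2π) = 1218 Hz.
Step 3 — Series Q: Q = ω₀L/R = 7655·0.0108/470 = 0.1759.
Step 4 — Bandwidth: Δω = ω₀/Q = 4.352e+04 rad/s; BW = Δω/(2π) = 6926 Hz.

(a) f₀ = 1218 Hz  (b) Q = 0.1759  (c) BW = 6926 Hz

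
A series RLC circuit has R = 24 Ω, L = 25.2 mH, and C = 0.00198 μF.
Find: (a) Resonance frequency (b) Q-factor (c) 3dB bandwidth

Step 1 — Resonance condition Im(Z)=0 gives ω₀ = 1/√(LC).
Step 2 — ω₀ = 1/√(0.0252·1.98e-09) = 1.416e+05 rad/s.
Step 3 — f₀ = ω₀/(2π) = 2.253e+04 Hz.
Step 4 — Series Q: Q = ω₀L/R = 1.416e+05·0.0252/24 = 148.6.
Step 5 — 3dB bandwidth: Δω = ω₀/Q = 952.4 rad/s; BW = Δω/(2π) = 151.6 Hz.

(a) f₀ = 2.253e+04 Hz  (b) Q = 148.6  (c) BW = 151.6 Hz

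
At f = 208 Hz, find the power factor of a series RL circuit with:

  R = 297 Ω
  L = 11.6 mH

Step 1 — Angular frequency: ω = 2π·f = 2π·208 = 1307 rad/s.
Step 2 — Component impedances:
  R: Z = R = 297 Ω
  L: Z = jωL = j·1307·0.0116 = 0 + j15.16 Ω
Step 3 — Series combination: Z_total = R + L = 297 + j15.16 Ω = 297.4∠2.9° Ω.
Step 4 — Power factor: PF = cos(φ) = Re(Z)/|Z| = 297/297.4 = 0.9987.
Step 5 — Type: Im(Z) = 15.16 ⇒ lagging (phase φ = 2.9°).

PF = 0.9987 (lagging, φ = 2.9°)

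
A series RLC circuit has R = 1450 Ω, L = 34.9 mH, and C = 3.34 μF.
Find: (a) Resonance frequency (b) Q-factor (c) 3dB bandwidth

Step 1 — Resonance: ω₀ = 1/√(LC) = 1/√(0.0349·3.34e-06) = 2929 rad/s.
Step 2 — f₀ = ω₀/(2π) = 466.2 Hz.
Step 3 — Series Q: Q = ω₀L/R = 2929·0.0349/1450 = 0.0705.
Step 4 — Bandwidth: Δω = ω₀/Q = 4.155e+04 rad/s; BW = Δω/(2π) = 6612 Hz.

(a) f₀ = 466.2 Hz  (b) Q = 0.0705  (c) BW = 6612 Hz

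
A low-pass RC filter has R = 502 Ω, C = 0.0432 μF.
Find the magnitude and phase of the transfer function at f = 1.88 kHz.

Step 1 — Angular frequency: ω = 2π·1880 = 1.181e+04 rad/s.
Step 2 — Transfer function: H(jω) = 1/(1 + jωRC).
Step 3 — Denominator: 1 + jωRC = 1 + j·1.181e+04·502·4.32e-08 = 1 + j0.2562.
Step 4 — H = 0.9384 - j0.2404.
Step 5 — Magnitude: |H| = 0.9687 (-0.3 dB); phase: φ = -14.4°.

|H| = 0.9687 (-0.3 dB), φ = -14.4°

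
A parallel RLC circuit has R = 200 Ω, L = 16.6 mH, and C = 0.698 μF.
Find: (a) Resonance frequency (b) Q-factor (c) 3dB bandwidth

Step 1 — Resonance: ω₀ = 1/√(LC) = 1/√(0.0166·6.98e-07) = 9290 rad/s.
Step 2 — f₀ = ω₀/(2π) = 1479 Hz.
Step 3 — Parallel Q: Q = R/(ω₀L) = 200/(9290·0.0166) = 1.297.
Step 4 — Bandwidth: Δω = ω₀/Q = 7163 rad/s; BW = Δω/(2π) = 1140 Hz.

(a) f₀ = 1479 Hz  (b) Q = 1.297  (c) BW = 1140 Hz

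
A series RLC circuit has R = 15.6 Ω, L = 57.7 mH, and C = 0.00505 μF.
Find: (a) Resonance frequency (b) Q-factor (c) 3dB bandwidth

Step 1 — Resonance: ω₀ = 1/√(LC) = 1/√(0.0577·5.05e-09) = 5.858e+04 rad/s.
Step 2 — f₀ = ω₀/(2π) = 9324 Hz.
Step 3 — Series Q: Q = ω₀L/R = 5.858e+04·0.0577/15.6 = 216.7.
Step 4 — Bandwidth: Δω = ω₀/Q = 270.4 rad/s; BW = Δω/(2π) = 43.03 Hz.

(a) f₀ = 9324 Hz  (b) Q = 216.7  (c) BW = 43.03 Hz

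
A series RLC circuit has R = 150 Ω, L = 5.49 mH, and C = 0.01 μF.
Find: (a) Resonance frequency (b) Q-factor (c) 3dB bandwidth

Step 1 — Resonance condition Im(Z)=0 gives ω₀ = 1/√(LC).
Step 2 — ω₀ = 1/√(0.00549·1e-08) = 1.35e+05 rad/s.
Step 3 — f₀ = ω₀/(2π) = 2.148e+04 Hz.
Step 4 — Series Q: Q = ω₀L/R = 1.35e+05·0.00549/150 = 4.94.
Step 5 — 3dB bandwidth: Δω = ω₀/Q = 2.732e+04 rad/s; BW = Δω/(2π) = 4348 Hz.

(a) f₀ = 2.148e+04 Hz  (b) Q = 4.94  (c) BW = 4348 Hz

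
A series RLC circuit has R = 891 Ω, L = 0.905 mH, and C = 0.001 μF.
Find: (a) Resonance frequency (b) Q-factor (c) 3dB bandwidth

Step 1 — Resonance: ω₀ = 1/√(LC) = 1/√(0.000905·1e-09) = 1.051e+06 rad/s.
Step 2 — f₀ = ω₀/(2π) = 1.673e+05 Hz.
Step 3 — Series Q: Q = ω₀L/R = 1.051e+06·0.000905/891 = 1.068.
Step 4 — Bandwidth: Δω = ω₀/Q = 9.845e+05 rad/s; BW = Δω/(2π) = 1.567e+05 Hz.

(a) f₀ = 1.673e+05 Hz  (b) Q = 1.068  (c) BW = 1.567e+05 Hz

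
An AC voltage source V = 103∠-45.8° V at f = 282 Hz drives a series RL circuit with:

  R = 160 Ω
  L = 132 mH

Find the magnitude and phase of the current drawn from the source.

Step 1 — Angular frequency: ω = 2π·f = 2π·282 = 1772 rad/s.
Step 2 — Component impedances:
  R: Z = R = 160 Ω
  L: Z = jωL = j·1772·0.132 = 0 + j233.9 Ω
Step 3 — Series combination: Z_total = R + L = 160 + j233.9 Ω = 283.4∠55.6° Ω.
Step 4 — Source phasor: V = 103∠-45.8° V = 71.81 - j73.84 V.
Step 5 — Ohm's law: I = V / Z_total = (71.81 - j73.84) / (160 + j233.9) = -0.07199 - j0.3563 A.
Step 6 — Convert to polar: |I| = 0.3635 A, ∠I = -101.4°.

I = 0.3635∠-101.4° A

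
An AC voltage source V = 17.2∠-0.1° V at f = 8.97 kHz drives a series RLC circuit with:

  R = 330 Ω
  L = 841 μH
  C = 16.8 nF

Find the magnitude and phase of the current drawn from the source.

Step 1 — Angular frequency: ω = 2π·f = 2π·8970 = 5.636e+04 rad/s.
Step 2 — Component impedances:
  R: Z = R = 330 Ω
  L: Z = jωL = j·5.636e+04·0.000841 = 0 + j47.4 Ω
  C: Z = 1/(jωC) = -j/(ω·C) = 0 - j1056 Ω
Step 3 — Series combination: Z_total = R + L + C = 330 - j1009 Ω = 1061∠-71.9° Ω.
Step 4 — Source phasor: V = 17.2∠-0.1° V = 17.2 - j0.03002 V.
Step 5 — Ohm's law: I = V / Z_total = (17.2 - j0.03002) / (330 - j1009) = 0.005066 + j0.01539 A.
Step 6 — Convert to polar: |I| = 0.01621 A, ∠I = 71.8°.

I = 0.01621∠71.8° A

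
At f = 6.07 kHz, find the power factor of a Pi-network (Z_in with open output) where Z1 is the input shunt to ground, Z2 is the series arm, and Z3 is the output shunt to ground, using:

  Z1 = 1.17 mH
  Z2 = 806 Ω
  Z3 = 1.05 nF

Step 1 — Angular frequency: ω = 2π·f = 2π·6070 = 3.814e+04 rad/s.
Step 2 — Component impedances:
  Z1: Z = jωL = j·3.814e+04·0.00117 = 0 + j44.62 Ω
  Z2: Z = R = 806 Ω
  Z3: Z = 1/(jωC) = -j/(ω·C) = 0 - j2.497e+04 Ω
Step 3 — With open output, the series arm Z2 and the output shunt Z3 appear in series to ground: Z2 + Z3 = 806 - j2.497e+04 Ω.
Step 4 — Parallel with input shunt Z1: Z_in = Z1 || (Z2 + Z3) = 0.00258 + j44.7 Ω = 44.7∠90.0° Ω.
Step 5 — Power factor: PF = cos(φ) = Re(Z)/|Z| = 0.00258/44.7 = 5.772e-05.
Step 6 — Type: Im(Z) = 44.7 ⇒ lagging (phase φ = 90.0°).

PF = 5.772e-05 (lagging, φ = 90.0°)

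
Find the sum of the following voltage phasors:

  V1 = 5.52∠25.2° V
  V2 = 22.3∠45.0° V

Step 1 — Convert each phasor to rectangular form:
  V1 = 5.52·(cos(25.2°) + j·sin(25.2°)) = 4.995 + j2.35 V
  V2 = 22.3·(cos(45.0°) + j·sin(45.0°)) = 15.77 + j15.77 V
Step 2 — Sum components: V_total = 20.76 + j18.12 V.
Step 3 — Convert to polar: |V_total| = 27.56 V, ∠V_total = 41.1°.

V_total = 27.56∠41.1° V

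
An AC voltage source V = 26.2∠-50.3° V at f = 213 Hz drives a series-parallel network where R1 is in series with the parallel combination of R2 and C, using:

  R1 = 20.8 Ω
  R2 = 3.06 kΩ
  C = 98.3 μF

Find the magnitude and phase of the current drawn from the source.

Step 1 — Angular frequency: ω = 2π·f = 2π·213 = 1338 rad/s.
Step 2 — Component impedances:
  R1: Z = R = 20.8 Ω
  R2: Z = R = 3060 Ω
  C: Z = 1/(jωC) = -j/(ω·C) = 0 - j7.601 Ω
Step 3 — Parallel branch: R2 || C = 1/(1/R2 + 1/C) = 0.01888 - j7.601 Ω.
Step 4 — Series with R1: Z_total = R1 + (R2 || C) = 20.82 - j7.601 Ω = 22.16∠-20.1° Ω.
Step 5 — Source phasor: V = 26.2∠-50.3° V = 16.74 - j20.16 V.
Step 6 — Ohm's law: I = V / Z_total = (16.74 - j20.16) / (20.82 - j7.601) = 1.021 - j0.5954 A.
Step 7 — Convert to polar: |I| = 1.182 A, ∠I = -30.2°.

I = 1.182∠-30.2° A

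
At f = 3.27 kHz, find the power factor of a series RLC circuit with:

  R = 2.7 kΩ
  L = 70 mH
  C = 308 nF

Step 1 — Angular frequency: ω = 2π·f = 2π·3270 = 2.055e+04 rad/s.
Step 2 — Component impedances:
  R: Z = R = 2700 Ω
  L: Z = jωL = j·2.055e+04·0.07 = 0 + j1438 Ω
  C: Z = 1/(jωC) = -j/(ω·C) = 0 - j158 Ω
Step 3 — Series combination: Z_total = R + L + C = 2700 + j1280 Ω = 2988∠25.4° Ω.
Step 4 — Power factor: PF = cos(φ) = Re(Z)/|Z| = 2700/2988 = 0.9036.
Step 5 — Type: Im(Z) = 1280 ⇒ lagging (phase φ = 25.4°).

PF = 0.9036 (lagging, φ = 25.4°)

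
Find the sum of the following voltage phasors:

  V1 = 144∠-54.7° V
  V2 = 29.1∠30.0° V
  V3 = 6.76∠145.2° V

Step 1 — Convert each phasor to rectangular form:
  V1 = 144·(cos(-54.7°) + j·sin(-54.7°)) = 83.21 - j117.5 V
  V2 = 29.1·(cos(30.0°) + j·sin(30.0°)) = 25.2 + j14.55 V
  V3 = 6.76·(cos(145.2°) + j·sin(145.2°)) = -5.551 + j3.858 V
Step 2 — Sum components: V_total = 102.9 - j99.12 V.
Step 3 — Convert to polar: |V_total| = 142.8 V, ∠V_total = -43.9°.

V_total = 142.8∠-43.9° V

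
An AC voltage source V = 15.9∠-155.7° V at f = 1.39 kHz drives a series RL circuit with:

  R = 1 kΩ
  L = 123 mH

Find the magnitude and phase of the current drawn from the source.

Step 1 — Angular frequency: ω = 2π·f = 2π·1390 = 8734 rad/s.
Step 2 — Component impedances:
  R: Z = R = 1000 Ω
  L: Z = jωL = j·8734·0.123 = 0 + j1074 Ω
Step 3 — Series combination: Z_total = R + L = 1000 + j1074 Ω = 1468∠47.0° Ω.
Step 4 — Source phasor: V = 15.9∠-155.7° V = -14.49 - j6.543 V.
Step 5 — Ohm's law: I = V / Z_total = (-14.49 - j6.543) / (1000 + j1074) = -0.009991 + j0.004189 A.
Step 6 — Convert to polar: |I| = 0.01083 A, ∠I = 157.3°.

I = 0.01083∠157.3° A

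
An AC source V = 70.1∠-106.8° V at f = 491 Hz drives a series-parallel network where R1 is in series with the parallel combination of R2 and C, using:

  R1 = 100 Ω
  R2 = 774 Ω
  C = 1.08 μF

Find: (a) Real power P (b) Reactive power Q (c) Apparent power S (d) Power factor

Step 1 — Angular frequency: ω = 2π·f = 2π·491 = 3085 rad/s.
Step 2 — Component impedances:
  R1: Z = R = 100 Ω
  R2: Z = R = 774 Ω
  C: Z = 1/(jωC) = -j/(ω·C) = 0 - j300.1 Ω
Step 3 — Parallel branch: R2 || C = 1/(1/R2 + 1/C) = 101.2 - j260.9 Ω.
Step 4 — Series with R1: Z_total = R1 + (R2 || C) = 201.2 - j260.9 Ω = 329.5∠-52.4° Ω.
Step 5 — Source phasor: V = 70.1∠-106.8° V = -20.26 - j67.11 V.
Step 6 — Current: I = V / Z = 0.1238 - j0.1731 A = 0.2128∠-54.4° A.
Step 7 — Complex power: S = V·I* = 9.108 - j11.81 VA.
Step 8 — Real power: P = Re(S) = 9.108 W.
Step 9 — Reactive power: Q = Im(S) = -11.81 VAR.
Step 10 — Apparent power: |S| = 14.92 VA.
Step 11 — Power factor: PF = P/|S| = 0.6106 (leading).

(a) P = 9.108 W  (b) Q = -11.81 VAR  (c) S = 14.92 VA  (d) PF = 0.6106 (leading)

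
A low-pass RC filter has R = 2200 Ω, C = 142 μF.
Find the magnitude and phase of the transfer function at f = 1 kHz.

Step 1 — Angular frequency: ω = 2π·1000 = 6283 rad/s.
Step 2 — Transfer function: H(jω) = 1/(1 + jωRC).
Step 3 — Denominator: 1 + jωRC = 1 + j·6283·2200·0.000142 = 1 + j1963.
Step 4 — H = 2.595e-07 - j0.0005095.
Step 5 — Magnitude: |H| = 0.0005095 (-65.9 dB); phase: φ = -90.0°.

|H| = 0.0005095 (-65.9 dB), φ = -90.0°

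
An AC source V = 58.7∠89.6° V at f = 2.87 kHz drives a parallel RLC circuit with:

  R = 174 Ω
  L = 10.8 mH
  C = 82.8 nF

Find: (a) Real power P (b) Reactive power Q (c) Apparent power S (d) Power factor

Step 1 — Angular frequency: ω = 2π·f = 2π·2870 = 1.803e+04 rad/s.
Step 2 — Component impedances:
  R: Z = R = 174 Ω
  L: Z = jωL = j·1.803e+04·0.0108 = 0 + j194.8 Ω
  C: Z = 1/(jωC) = -j/(ω·C) = 0 - j669.7 Ω
Step 3 — Parallel combination: 1/Z_total = 1/R + 1/L + 1/C; Z_total = 124.2 + j78.67 Ω = 147∠32.4° Ω.
Step 4 — Source phasor: V = 58.7∠89.6° V = 0.4098 + j58.7 V.
Step 5 — Current: I = V / Z = 0.2161 + j0.3359 A = 0.3994∠57.2° A.
Step 6 — Complex power: S = V·I* = 19.8 + j12.55 VA.
Step 7 — Real power: P = Re(S) = 19.8 W.
Step 8 — Reactive power: Q = Im(S) = 12.55 VAR.
Step 9 — Apparent power: |S| = 23.44 VA.
Step 10 — Power factor: PF = P/|S| = 0.8447 (lagging).

(a) P = 19.8 W  (b) Q = 12.55 VAR  (c) S = 23.44 VA  (d) PF = 0.8447 (lagging)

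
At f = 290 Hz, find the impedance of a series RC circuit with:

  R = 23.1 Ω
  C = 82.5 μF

Step 1 — Angular frequency: ω = 2π·f = 2π·290 = 1822 rad/s.
Step 2 — Component impedances:
  R: Z = R = 23.1 Ω
  C: Z = 1/(jωC) = -j/(ω·C) = 0 - j6.652 Ω
Step 3 — Series combination: Z_total = R + C = 23.1 - j6.652 Ω = 24.04∠-16.1° Ω.

Z = 23.1 - j6.652 Ω = 24.04∠-16.1° Ω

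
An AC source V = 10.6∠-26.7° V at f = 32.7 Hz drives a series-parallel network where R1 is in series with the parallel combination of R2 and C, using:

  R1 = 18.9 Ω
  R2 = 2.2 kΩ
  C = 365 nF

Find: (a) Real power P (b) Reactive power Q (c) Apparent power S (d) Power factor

Step 1 — Angular frequency: ω = 2π·f = 2π·32.7 = 205.5 rad/s.
Step 2 — Component impedances:
  R1: Z = R = 18.9 Ω
  R2: Z = R = 2200 Ω
  C: Z = 1/(jωC) = -j/(ω·C) = 0 - j1.333e+04 Ω
Step 3 — Parallel branch: R2 || C = 1/(1/R2 + 1/C) = 2142 - j353.3 Ω.
Step 4 — Series with R1: Z_total = R1 + (R2 || C) = 2161 - j353.3 Ω = 2189∠-9.3° Ω.
Step 5 — Source phasor: V = 10.6∠-26.7° V = 9.47 - j4.763 V.
Step 6 — Current: I = V / Z = 0.00462 - j0.001449 A = 0.004842∠-17.4° A.
Step 7 — Complex power: S = V·I* = 0.05065 - j0.008283 VA.
Step 8 — Real power: P = Re(S) = 0.05065 W.
Step 9 — Reactive power: Q = Im(S) = -0.008283 VAR.
Step 10 — Apparent power: |S| = 0.05132 VA.
Step 11 — Power factor: PF = P/|S| = 0.9869 (leading).

(a) P = 0.05065 W  (b) Q = -0.008283 VAR  (c) S = 0.05132 VA  (d) PF = 0.9869 (leading)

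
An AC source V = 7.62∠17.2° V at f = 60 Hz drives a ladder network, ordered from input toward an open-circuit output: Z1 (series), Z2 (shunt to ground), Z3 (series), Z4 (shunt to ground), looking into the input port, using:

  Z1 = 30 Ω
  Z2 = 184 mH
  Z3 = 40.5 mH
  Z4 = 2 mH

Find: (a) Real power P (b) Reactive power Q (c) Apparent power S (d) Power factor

Step 1 — Angular frequency: ω = 2π·f = 2π·60 = 377 rad/s.
Step 2 — Component impedances:
  Z1: Z = R = 30 Ω
  Z2: Z = jωL = j·377·0.184 = 0 + j69.37 Ω
  Z3: Z = jωL = j·377·0.0405 = 0 + j15.27 Ω
  Z4: Z = jωL = j·377·0.002 = 0 + j0.754 Ω
Step 3 — Ladder network (open output): work backward from the far end, alternating series and parallel combinations. Z_in = 30 + j13.02 Ω = 32.7∠23.5° Ω.
Step 4 — Source phasor: V = 7.62∠17.2° V = 7.279 + j2.253 V.
Step 5 — Current: I = V / Z = 0.2316 - j0.02538 A = 0.233∠-6.3° A.
Step 6 — Complex power: S = V·I* = 1.629 + j0.7067 VA.
Step 7 — Real power: P = Re(S) = 1.629 W.
Step 8 — Reactive power: Q = Im(S) = 0.7067 VAR.
Step 9 — Apparent power: |S| = 1.776 VA.
Step 10 — Power factor: PF = P/|S| = 0.9174 (lagging).

(a) P = 1.629 W  (b) Q = 0.7067 VAR  (c) S = 1.776 VA  (d) PF = 0.9174 (lagging)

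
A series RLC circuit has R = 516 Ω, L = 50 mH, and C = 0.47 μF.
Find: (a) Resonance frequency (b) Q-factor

Step 1 — Resonance condition Im(Z)=0 gives ω₀ = 1/√(LC).
Step 2 — ω₀ = 1/√(0.05·4.7e-07) = 6523 rad/s.
Step 3 — f₀ = ω₀/(2π) = 1038 Hz.
Step 4 — Series Q: Q = ω₀L/R = 6523·0.05/516 = 0.6321.

(a) f₀ = 1038 Hz  (b) Q = 0.6321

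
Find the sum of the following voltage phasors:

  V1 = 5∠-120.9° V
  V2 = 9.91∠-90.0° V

Step 1 — Convert each phasor to rectangular form:
  V1 = 5·(cos(-120.9°) + j·sin(-120.9°)) = -2.568 - j4.29 V
  V2 = 9.91·(cos(-90.0°) + j·sin(-90.0°)) = 0 - j9.91 V
Step 2 — Sum components: V_total = -2.568 - j14.2 V.
Step 3 — Convert to polar: |V_total| = 14.43 V, ∠V_total = -100.2°.

V_total = 14.43∠-100.2° V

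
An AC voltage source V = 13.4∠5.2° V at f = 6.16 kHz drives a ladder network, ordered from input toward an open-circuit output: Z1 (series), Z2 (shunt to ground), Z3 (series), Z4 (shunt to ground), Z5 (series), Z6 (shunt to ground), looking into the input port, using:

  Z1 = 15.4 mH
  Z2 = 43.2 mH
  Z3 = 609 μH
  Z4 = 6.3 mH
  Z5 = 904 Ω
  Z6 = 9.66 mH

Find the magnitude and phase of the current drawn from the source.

Step 1 — Angular frequency: ω = 2π·f = 2π·6160 = 3.87e+04 rad/s.
Step 2 — Component impedances:
  Z1: Z = jωL = j·3.87e+04·0.0154 = 0 + j596 Ω
  Z2: Z = jωL = j·3.87e+04·0.0432 = 0 + j1672 Ω
  Z3: Z = jωL = j·3.87e+04·0.000609 = 0 + j23.57 Ω
  Z4: Z = jωL = j·3.87e+04·0.0063 = 0 + j243.8 Ω
  Z5: Z = R = 904 Ω
  Z6: Z = jωL = j·3.87e+04·0.00966 = 0 + j373.9 Ω
Step 3 — Ladder network (open output): work backward from the far end, alternating series and parallel combinations. Z_in = 34.38 + j804.3 Ω = 805∠87.6° Ω.
Step 4 — Source phasor: V = 13.4∠5.2° V = 13.34 + j1.214 V.
Step 5 — Ohm's law: I = V / Z_total = (13.34 + j1.214) / (34.38 + j804.3) = 0.002215 - j0.0165 A.
Step 6 — Convert to polar: |I| = 0.01665 A, ∠I = -82.4°.

I = 0.01665∠-82.4° A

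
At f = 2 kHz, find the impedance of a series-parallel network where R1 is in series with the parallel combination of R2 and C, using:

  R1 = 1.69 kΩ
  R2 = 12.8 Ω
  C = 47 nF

Step 1 — Angular frequency: ω = 2π·f = 2π·2000 = 1.257e+04 rad/s.
Step 2 — Component impedances:
  R1: Z = R = 1690 Ω
  R2: Z = R = 12.8 Ω
  C: Z = 1/(jωC) = -j/(ω·C) = 0 - j1693 Ω
Step 3 — Parallel branch: R2 || C = 1/(1/R2 + 1/C) = 12.8 - j0.09676 Ω.
Step 4 — Series with R1: Z_total = R1 + (R2 || C) = 1703 - j0.09676 Ω = 1703∠-0.0° Ω.

Z = 1703 - j0.09676 Ω = 1703∠-0.0° Ω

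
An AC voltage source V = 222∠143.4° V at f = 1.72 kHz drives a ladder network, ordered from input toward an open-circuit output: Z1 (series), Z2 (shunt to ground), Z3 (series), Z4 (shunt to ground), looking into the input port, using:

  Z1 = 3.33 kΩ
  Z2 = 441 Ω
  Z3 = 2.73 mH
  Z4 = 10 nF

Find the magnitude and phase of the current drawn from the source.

Step 1 — Angular frequency: ω = 2π·f = 2π·1720 = 1.081e+04 rad/s.
Step 2 — Component impedances:
  Z1: Z = R = 3330 Ω
  Z2: Z = R = 441 Ω
  Z3: Z = jωL = j·1.081e+04·0.00273 = 0 + j29.5 Ω
  Z4: Z = 1/(jωC) = -j/(ω·C) = 0 - j9253 Ω
Step 3 — Ladder network (open output): work backward from the far end, alternating series and parallel combinations. Z_in = 3770 - j21.04 Ω = 3770∠-0.3° Ω.
Step 4 — Source phasor: V = 222∠143.4° V = -178.2 + j132.4 V.
Step 5 — Ohm's law: I = V / Z_total = (-178.2 + j132.4) / (3770 - j21.04) = -0.04747 + j0.03484 A.
Step 6 — Convert to polar: |I| = 0.05889 A, ∠I = 143.7°.

I = 0.05889∠143.7° A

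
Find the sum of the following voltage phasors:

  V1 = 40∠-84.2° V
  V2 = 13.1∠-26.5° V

Step 1 — Convert each phasor to rectangular form:
  V1 = 40·(cos(-84.2°) + j·sin(-84.2°)) = 4.042 - j39.8 V
  V2 = 13.1·(cos(-26.5°) + j·sin(-26.5°)) = 11.72 - j5.845 V
Step 2 — Sum components: V_total = 15.77 - j45.64 V.
Step 3 — Convert to polar: |V_total| = 48.29 V, ∠V_total = -70.9°.

V_total = 48.29∠-70.9° V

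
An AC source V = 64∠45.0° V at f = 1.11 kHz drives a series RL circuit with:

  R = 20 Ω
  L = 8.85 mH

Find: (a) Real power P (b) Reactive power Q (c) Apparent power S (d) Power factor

Step 1 — Angular frequency: ω = 2π·f = 2π·1110 = 6974 rad/s.
Step 2 — Component impedances:
  R: Z = R = 20 Ω
  L: Z = jωL = j·6974·0.00885 = 0 + j61.72 Ω
Step 3 — Series combination: Z_total = R + L = 20 + j61.72 Ω = 64.88∠72.0° Ω.
Step 4 — Source phasor: V = 64∠45.0° V = 45.25 + j45.25 V.
Step 5 — Current: I = V / Z = 0.8785 - j0.4485 A = 0.9864∠-27.0° A.
Step 6 — Complex power: S = V·I* = 19.46 + j60.06 VA.
Step 7 — Real power: P = Re(S) = 19.46 W.
Step 8 — Reactive power: Q = Im(S) = 60.06 VAR.
Step 9 — Apparent power: |S| = 63.13 VA.
Step 10 — Power factor: PF = P/|S| = 0.3083 (lagging).

(a) P = 19.46 W  (b) Q = 60.06 VAR  (c) S = 63.13 VA  (d) PF = 0.3083 (lagging)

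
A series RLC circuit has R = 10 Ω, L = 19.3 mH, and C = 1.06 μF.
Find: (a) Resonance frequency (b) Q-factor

Step 1 — Resonance condition Im(Z)=0 gives ω₀ = 1/√(LC).
Step 2 — ω₀ = 1/√(0.0193·1.06e-06) = 6991 rad/s.
Step 3 — f₀ = ω₀/(2π) = 1113 Hz.
Step 4 — Series Q: Q = ω₀L/R = 6991·0.0193/10 = 13.49.

(a) f₀ = 1113 Hz  (b) Q = 13.49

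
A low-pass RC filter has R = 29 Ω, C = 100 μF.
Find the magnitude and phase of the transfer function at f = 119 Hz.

Step 1 — Angular frequency: ω = 2π·119 = 747.7 rad/s.
Step 2 — Transfer function: H(jω) = 1/(1 + jωRC).
Step 3 — Denominator: 1 + jωRC = 1 + j·747.7·29·0.0001 = 1 + j2.168.
Step 4 — H = 0.1754 - j0.3803.
Step 5 — Magnitude: |H| = 0.4188 (-7.6 dB); phase: φ = -65.2°.

|H| = 0.4188 (-7.6 dB), φ = -65.2°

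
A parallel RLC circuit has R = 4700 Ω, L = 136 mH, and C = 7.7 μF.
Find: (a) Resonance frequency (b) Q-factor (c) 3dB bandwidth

Step 1 — Resonance: ω₀ = 1/√(LC) = 1/√(0.136·7.7e-06) = 977.2 rad/s.
Step 2 — f₀ = ω₀/(2π) = 155.5 Hz.
Step 3 — Parallel Q: Q = R/(ω₀L) = 4700/(977.2·0.136) = 35.37.
Step 4 — Bandwidth: Δω = ω₀/Q = 27.63 rad/s; BW = Δω/(2π) = 4.398 Hz.

(a) f₀ = 155.5 Hz  (b) Q = 35.37  (c) BW = 4.398 Hz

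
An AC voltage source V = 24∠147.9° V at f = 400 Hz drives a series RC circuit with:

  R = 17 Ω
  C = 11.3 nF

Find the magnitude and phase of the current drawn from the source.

Step 1 — Angular frequency: ω = 2π·f = 2π·400 = 2513 rad/s.
Step 2 — Component impedances:
  R: Z = R = 17 Ω
  C: Z = 1/(jωC) = -j/(ω·C) = 0 - j3.521e+04 Ω
Step 3 — Series combination: Z_total = R + C = 17 - j3.521e+04 Ω = 3.521e+04∠-90.0° Ω.
Step 4 — Source phasor: V = 24∠147.9° V = -20.33 + j12.75 V.
Step 5 — Ohm's law: I = V / Z_total = (-20.33 + j12.75) / (17 - j3.521e+04) = -0.0003625 - j0.0005772 A.
Step 6 — Convert to polar: |I| = 0.0006816 A, ∠I = -122.1°.

I = 0.0006816∠-122.1° A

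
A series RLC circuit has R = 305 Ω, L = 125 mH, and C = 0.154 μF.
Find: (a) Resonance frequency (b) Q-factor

Step 1 — Resonance condition Im(Z)=0 gives ω₀ = 1/√(LC).
Step 2 — ω₀ = 1/√(0.125·1.54e-07) = 7207 rad/s.
Step 3 — f₀ = ω₀/(2π) = 1147 Hz.
Step 4 — Series Q: Q = ω₀L/R = 7207·0.125/305 = 2.954.

(a) f₀ = 1147 Hz  (b) Q = 2.954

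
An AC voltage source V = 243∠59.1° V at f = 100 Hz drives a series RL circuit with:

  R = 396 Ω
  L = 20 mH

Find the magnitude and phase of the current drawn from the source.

Step 1 — Angular frequency: ω = 2π·f = 2π·100 = 628.3 rad/s.
Step 2 — Component impedances:
  R: Z = R = 396 Ω
  L: Z = jωL = j·628.3·0.02 = 0 + j12.57 Ω
Step 3 — Series combination: Z_total = R + L = 396 + j12.57 Ω = 396.2∠1.8° Ω.
Step 4 — Source phasor: V = 243∠59.1° V = 124.8 + j208.5 V.
Step 5 — Ohm's law: I = V / Z_total = (124.8 + j208.5) / (396 + j12.57) = 0.3315 + j0.516 A.
Step 6 — Convert to polar: |I| = 0.6133 A, ∠I = 57.3°.

I = 0.6133∠57.3° A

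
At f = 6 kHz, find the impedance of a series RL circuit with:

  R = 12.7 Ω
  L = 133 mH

Step 1 — Angular frequency: ω = 2π·f = 2π·6000 = 3.77e+04 rad/s.
Step 2 — Component impedances:
  R: Z = R = 12.7 Ω
  L: Z = jωL = j·3.77e+04·0.133 = 0 + j5014 Ω
Step 3 — Series combination: Z_total = R + L = 12.7 + j5014 Ω = 5014∠89.9° Ω.

Z = 12.7 + j5014 Ω = 5014∠89.9° Ω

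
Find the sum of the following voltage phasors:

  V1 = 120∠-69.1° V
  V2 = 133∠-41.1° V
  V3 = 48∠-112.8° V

Step 1 — Convert each phasor to rectangular form:
  V1 = 120·(cos(-69.1°) + j·sin(-69.1°)) = 42.81 - j112.1 V
  V2 = 133·(cos(-41.1°) + j·sin(-41.1°)) = 100.2 - j87.43 V
  V3 = 48·(cos(-112.8°) + j·sin(-112.8°)) = -18.6 - j44.25 V
Step 2 — Sum components: V_total = 124.4 - j243.8 V.
Step 3 — Convert to polar: |V_total| = 273.7 V, ∠V_total = -63.0°.

V_total = 273.7∠-63.0° V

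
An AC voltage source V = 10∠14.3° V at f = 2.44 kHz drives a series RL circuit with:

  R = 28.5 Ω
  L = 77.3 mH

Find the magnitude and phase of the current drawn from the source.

Step 1 — Angular frequency: ω = 2π·f = 2π·2440 = 1.533e+04 rad/s.
Step 2 — Component impedances:
  R: Z = R = 28.5 Ω
  L: Z = jωL = j·1.533e+04·0.0773 = 0 + j1185 Ω
Step 3 — Series combination: Z_total = R + L = 28.5 + j1185 Ω = 1185∠88.6° Ω.
Step 4 — Source phasor: V = 10∠14.3° V = 9.69 + j2.47 V.
Step 5 — Ohm's law: I = V / Z_total = (9.69 + j2.47) / (28.5 + j1185) = 0.00228 - j0.008122 A.
Step 6 — Convert to polar: |I| = 0.008436 A, ∠I = -74.3°.

I = 0.008436∠-74.3° A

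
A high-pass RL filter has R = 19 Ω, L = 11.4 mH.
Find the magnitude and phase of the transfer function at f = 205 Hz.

Step 1 — Angular frequency: ω = 2π·205 = 1288 rad/s.
Step 2 — Transfer function: H(jω) = jωL/(R + jωL).
Step 3 — Numerator jωL = j·14.68; denominator R + jωL = 19 + j14.68.
Step 4 — H = 0.3739 + j0.4838.
Step 5 — Magnitude: |H| = 0.6115 (-4.3 dB); phase: φ = 52.3°.

|H| = 0.6115 (-4.3 dB), φ = 52.3°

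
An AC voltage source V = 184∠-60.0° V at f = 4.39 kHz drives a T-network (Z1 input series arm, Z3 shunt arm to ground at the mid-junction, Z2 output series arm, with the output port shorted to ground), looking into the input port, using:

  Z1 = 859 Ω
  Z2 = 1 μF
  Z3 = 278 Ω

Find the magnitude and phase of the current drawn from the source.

Step 1 — Angular frequency: ω = 2π·f = 2π·4390 = 2.758e+04 rad/s.
Step 2 — Component impedances:
  Z1: Z = R = 859 Ω
  Z2: Z = 1/(jωC) = -j/(ω·C) = 0 - j36.25 Ω
  Z3: Z = R = 278 Ω
Step 3 — With the output port shorted to ground, the output series arm Z2 runs from the junction to ground; the shunt arm Z3 also runs from the junction to ground. They appear in parallel: Z3 || Z2 = 4.649 - j35.65 Ω.
Step 4 — Series with input arm Z1: Z_in = Z1 + (Z3 || Z2) = 863.6 - j35.65 Ω = 864.4∠-2.4° Ω.
Step 5 — Source phasor: V = 184∠-60.0° V = 92 - j159.3 V.
Step 6 — Ohm's law: I = V / Z_total = (92 - j159.3) / (863.6 - j35.65) = 0.1139 - j0.1798 A.
Step 7 — Convert to polar: |I| = 0.2129 A, ∠I = -57.6°.

I = 0.2129∠-57.6° A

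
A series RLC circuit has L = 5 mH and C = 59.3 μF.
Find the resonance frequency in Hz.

Step 1 — Resonance condition Im(Z)=0 gives ω₀ = 1/√(LC).
Step 2 — ω₀ = 1/√(0.005·5.93e-05) = 1836 rad/s.
Step 3 — f₀ = ω₀/(2π) = 292.3 Hz.

f₀ = 292.3 Hz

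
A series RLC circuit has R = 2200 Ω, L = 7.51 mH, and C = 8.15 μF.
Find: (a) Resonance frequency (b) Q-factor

Step 1 — Resonance condition Im(Z)=0 gives ω₀ = 1/√(LC).
Step 2 — ω₀ = 1/√(0.00751·8.15e-06) = 4042 rad/s.
Step 3 — f₀ = ω₀/(2π) = 643.3 Hz.
Step 4 — Series Q: Q = ω₀L/R = 4042·0.00751/2200 = 0.0138.

(a) f₀ = 643.3 Hz  (b) Q = 0.0138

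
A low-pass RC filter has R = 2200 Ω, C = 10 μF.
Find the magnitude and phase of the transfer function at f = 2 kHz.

Step 1 — Angular frequency: ω = 2π·2000 = 1.257e+04 rad/s.
Step 2 — Transfer function: H(jω) = 1/(1 + jωRC).
Step 3 — Denominator: 1 + jωRC = 1 + j·1.257e+04·2200·1e-05 = 1 + j276.5.
Step 4 — H = 1.308e-05 - j0.003617.
Step 5 — Magnitude: |H| = 0.003617 (-48.8 dB); phase: φ = -89.8°.

|H| = 0.003617 (-48.8 dB), φ = -89.8°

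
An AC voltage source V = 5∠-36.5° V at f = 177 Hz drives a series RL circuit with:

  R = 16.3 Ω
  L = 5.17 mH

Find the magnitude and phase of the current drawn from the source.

Step 1 — Angular frequency: ω = 2π·f = 2π·177 = 1112 rad/s.
Step 2 — Component impedances:
  R: Z = R = 16.3 Ω
  L: Z = jωL = j·1112·0.00517 = 0 + j5.75 Ω
Step 3 — Series combination: Z_total = R + L = 16.3 + j5.75 Ω = 17.28∠19.4° Ω.
Step 4 — Source phasor: V = 5∠-36.5° V = 4.019 - j2.974 V.
Step 5 — Ohm's law: I = V / Z_total = (4.019 - j2.974) / (16.3 + j5.75) = 0.1621 - j0.2396 A.
Step 6 — Convert to polar: |I| = 0.2893 A, ∠I = -55.9°.

I = 0.2893∠-55.9° A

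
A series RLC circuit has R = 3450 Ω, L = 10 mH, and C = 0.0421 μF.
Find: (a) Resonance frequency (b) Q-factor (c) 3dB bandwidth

Step 1 — Resonance: ω₀ = 1/√(LC) = 1/√(0.01·4.21e-08) = 4.874e+04 rad/s.
Step 2 — f₀ = ω₀/(2π) = 7757 Hz.
Step 3 — Series Q: Q = ω₀L/R = 4.874e+04·0.01/3450 = 0.1413.
Step 4 — Bandwidth: Δω = ω₀/Q = 3.45e+05 rad/s; BW = Δω/(2π) = 5.491e+04 Hz.

(a) f₀ = 7757 Hz  (b) Q = 0.1413  (c) BW = 5.491e+04 Hz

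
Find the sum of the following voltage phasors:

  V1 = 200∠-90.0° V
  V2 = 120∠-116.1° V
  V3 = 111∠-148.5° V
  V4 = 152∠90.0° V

Step 1 — Convert each phasor to rectangular form:
  V1 = 200·(cos(-90.0°) + j·sin(-90.0°)) = 0 - j200 V
  V2 = 120·(cos(-116.1°) + j·sin(-116.1°)) = -52.79 - j107.8 V
  V3 = 111·(cos(-148.5°) + j·sin(-148.5°)) = -94.64 - j58 V
  V4 = 152·(cos(90.0°) + j·sin(90.0°)) = 0 + j152 V
Step 2 — Sum components: V_total = -147.4 - j213.8 V.
Step 3 — Convert to polar: |V_total| = 259.7 V, ∠V_total = -124.6°.

V_total = 259.7∠-124.6° V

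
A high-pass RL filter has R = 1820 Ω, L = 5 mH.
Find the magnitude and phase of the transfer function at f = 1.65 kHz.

Step 1 — Angular frequency: ω = 2π·1650 = 1.037e+04 rad/s.
Step 2 — Transfer function: H(jω) = jωL/(R + jωL).
Step 3 — Numerator jωL = j·51.84; denominator R + jωL = 1820 + j51.84.
Step 4 — H = 0.0008105 + j0.02846.
Step 5 — Magnitude: |H| = 0.02847 (-30.9 dB); phase: φ = 88.4°.

|H| = 0.02847 (-30.9 dB), φ = 88.4°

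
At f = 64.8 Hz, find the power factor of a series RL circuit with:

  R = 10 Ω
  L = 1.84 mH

Step 1 — Angular frequency: ω = 2π·f = 2π·64.8 = 407.2 rad/s.
Step 2 — Component impedances:
  R: Z = R = 10 Ω
  L: Z = jωL = j·407.2·0.00184 = 0 + j0.7492 Ω
Step 3 — Series combination: Z_total = R + L = 10 + j0.7492 Ω = 10.03∠4.3° Ω.
Step 4 — Power factor: PF = cos(φ) = Re(Z)/|Z| = 10/10.028 = 0.9972.
Step 5 — Type: Im(Z) = 0.7492 ⇒ lagging (phase φ = 4.3°).

PF = 0.9972 (lagging, φ = 4.3°)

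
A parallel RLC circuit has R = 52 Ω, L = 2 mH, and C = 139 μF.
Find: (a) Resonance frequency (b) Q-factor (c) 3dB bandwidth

Step 1 — Resonance: ω₀ = 1/√(LC) = 1/√(0.002·0.000139) = 1897 rad/s.
Step 2 — f₀ = ω₀/(2π) = 301.9 Hz.
Step 3 — Parallel Q: Q = R/(ω₀L) = 52/(1897·0.002) = 13.71.
Step 4 — Bandwidth: Δω = ω₀/Q = 138.4 rad/s; BW = Δω/(2π) = 22.02 Hz.

(a) f₀ = 301.9 Hz  (b) Q = 13.71  (c) BW = 22.02 Hz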